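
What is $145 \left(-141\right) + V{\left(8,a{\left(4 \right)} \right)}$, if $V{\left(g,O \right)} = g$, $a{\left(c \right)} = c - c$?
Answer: $-20437$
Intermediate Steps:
$a{\left(c \right)} = 0$
$145 \left(-141\right) + V{\left(8,a{\left(4 \right)} \right)} = 145 \left(-141\right) + 8 = -20445 + 8 = -20437$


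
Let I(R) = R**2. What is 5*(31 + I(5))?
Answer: 280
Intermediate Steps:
5*(31 + I(5)) = 5*(31 + 5**2) = 5*(31 + 25) = 5*56 = 280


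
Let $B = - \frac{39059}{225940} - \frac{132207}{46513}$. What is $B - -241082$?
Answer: $\frac{2533534542491193}{10509147220} \approx 2.4108 \cdot 10^{5}$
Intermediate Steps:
$B = - \frac{31687600847}{10509147220}$ ($B = \left(-39059\right) \frac{1}{225940} - \frac{132207}{46513} = - \frac{39059}{225940} - \frac{132207}{46513} = - \frac{31687600847}{10509147220} \approx -3.0152$)
$B - -241082 = - \frac{31687600847}{10509147220} - -241082 = - \frac{31687600847}{10509147220} + 241082 = \frac{2533534542491193}{10509147220}$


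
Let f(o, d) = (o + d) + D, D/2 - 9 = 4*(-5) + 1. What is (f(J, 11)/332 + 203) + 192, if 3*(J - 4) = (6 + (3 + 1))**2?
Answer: 393505/996 ≈ 395.09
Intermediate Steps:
D = -20 (D = 18 + 2*(4*(-5) + 1) = 18 + 2*(-20 + 1) = 18 + 2*(-19) = 18 - 38 = -20)
J = 112/3 (J = 4 + (6 + (3 + 1))**2/3 = 4 + (6 + 4)**2/3 = 4 + (1/3)*10**2 = 4 + (1/3)*100 = 4 + 100/3 = 112/3 ≈ 37.333)
f(o, d) = -20 + d + o (f(o, d) = (o + d) - 20 = (d + o) - 20 = -20 + d + o)
(f(J, 11)/332 + 203) + 192 = ((-20 + 11 + 112/3)/332 + 203) + 192 = ((85/3)*(1/332) + 203) + 192 = (85/996 + 203) + 192 = 202273/996 + 192 = 393505/996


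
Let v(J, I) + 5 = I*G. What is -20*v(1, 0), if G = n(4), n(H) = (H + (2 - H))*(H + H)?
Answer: 100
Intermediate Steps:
n(H) = 4*H (n(H) = 2*(2*H) = 4*H)
G = 16 (G = 4*4 = 16)
v(J, I) = -5 + 16*I (v(J, I) = -5 + I*16 = -5 + 16*I)
-20*v(1, 0) = -20*(-5 + 16*0) = -20*(-5 + 0) = -20*(-5) = 100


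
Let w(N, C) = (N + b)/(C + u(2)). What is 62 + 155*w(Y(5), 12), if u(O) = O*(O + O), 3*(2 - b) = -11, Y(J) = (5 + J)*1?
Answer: 2201/12 ≈ 183.42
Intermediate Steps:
Y(J) = 5 + J
b = 17/3 (b = 2 - 1/3*(-11) = 2 + 11/3 = 17/3 ≈ 5.6667)
u(O) = 2*O**2 (u(O) = O*(2*O) = 2*O**2)
w(N, C) = (17/3 + N)/(8 + C) (w(N, C) = (N + 17/3)/(C + 2*2**2) = (17/3 + N)/(C + 2*4) = (17/3 + N)/(C + 8) = (17/3 + N)/(8 + C))
62 + 155*w(Y(5), 12) = 62 + 155*((17/3 + (5 + 5))/(8 + 12)) = 62 + 155*((17/3 + 10)/20) = 62 + 155*((1/20)*(47/3)) = 62 + 155*(47/60) = 62 + 1457/12 = 2201/12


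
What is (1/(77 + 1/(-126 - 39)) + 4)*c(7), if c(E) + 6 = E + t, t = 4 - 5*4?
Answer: -764715/12704 ≈ -60.195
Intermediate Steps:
t = -16 (t = 4 - 20 = -16)
c(E) = -22 + E (c(E) = -6 + (E - 16) = -6 + (-16 + E) = -22 + E)
(1/(77 + 1/(-126 - 39)) + 4)*c(7) = (1/(77 + 1/(-126 - 39)) + 4)*(-22 + 7) = (1/(77 + 1/(-165)) + 4)*(-15) = (1/(77 - 1/165) + 4)*(-15) = (1/(12704/165) + 4)*(-15) = (165/12704 + 4)*(-15) = (50981/12704)*(-15) = -764715/12704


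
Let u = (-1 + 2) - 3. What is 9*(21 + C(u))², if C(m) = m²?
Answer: 5625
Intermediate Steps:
u = -2 (u = 1 - 3 = -2)
9*(21 + C(u))² = 9*(21 + (-2)²)² = 9*(21 + 4)² = 9*25² = 9*625 = 5625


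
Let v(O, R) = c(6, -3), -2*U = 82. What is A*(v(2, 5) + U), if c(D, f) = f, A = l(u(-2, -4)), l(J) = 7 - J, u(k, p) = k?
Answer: -396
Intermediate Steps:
U = -41 (U = -½*82 = -41)
A = 9 (A = 7 - 1*(-2) = 7 + 2 = 9)
v(O, R) = -3
A*(v(2, 5) + U) = 9*(-3 - 41) = 9*(-44) = -396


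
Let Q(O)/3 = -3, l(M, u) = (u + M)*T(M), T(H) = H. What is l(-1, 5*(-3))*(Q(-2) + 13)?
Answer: 64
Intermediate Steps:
l(M, u) = M*(M + u) (l(M, u) = (u + M)*M = (M + u)*M = M*(M + u))
Q(O) = -9 (Q(O) = 3*(-3) = -9)
l(-1, 5*(-3))*(Q(-2) + 13) = (-(-1 + 5*(-3)))*(-9 + 13) = -(-1 - 15)*4 = -1*(-16)*4 = 16*4 = 64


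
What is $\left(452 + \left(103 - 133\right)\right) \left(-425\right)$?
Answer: $-179350$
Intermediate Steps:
$\left(452 + \left(103 - 133\right)\right) \left(-425\right) = \left(452 - 30\right) \left(-425\right) = 422 \left(-425\right) = -179350$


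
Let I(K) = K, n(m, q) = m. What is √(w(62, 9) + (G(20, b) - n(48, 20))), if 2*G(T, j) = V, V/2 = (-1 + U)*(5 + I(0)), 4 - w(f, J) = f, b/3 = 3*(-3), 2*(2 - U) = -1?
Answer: I*√394/2 ≈ 9.9247*I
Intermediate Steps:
U = 5/2 (U = 2 - ½*(-1) = 2 + ½ = 5/2 ≈ 2.5000)
b = -27 (b = 3*(3*(-3)) = 3*(-9) = -27)
w(f, J) = 4 - f
V = 15 (V = 2*((-1 + 5/2)*(5 + 0)) = 2*((3/2)*5) = 2*(15/2) = 15)
G(T, j) = 15/2 (G(T, j) = (½)*15 = 15/2)
√(w(62, 9) + (G(20, b) - n(48, 20))) = √((4 - 1*62) + (15/2 - 1*48)) = √((4 - 62) + (15/2 - 48)) = √(-58 - 81/2) = √(-197/2) = I*√394/2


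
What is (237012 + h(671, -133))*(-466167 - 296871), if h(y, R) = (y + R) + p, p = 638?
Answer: -181746495144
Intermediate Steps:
h(y, R) = 638 + R + y (h(y, R) = (y + R) + 638 = (R + y) + 638 = 638 + R + y)
(237012 + h(671, -133))*(-466167 - 296871) = (237012 + (638 - 133 + 671))*(-466167 - 296871) = (237012 + 1176)*(-763038) = 238188*(-763038) = -181746495144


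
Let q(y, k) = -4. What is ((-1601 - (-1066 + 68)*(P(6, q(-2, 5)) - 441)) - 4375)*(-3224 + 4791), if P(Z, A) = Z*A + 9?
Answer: -722487288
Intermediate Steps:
P(Z, A) = 9 + A*Z (P(Z, A) = A*Z + 9 = 9 + A*Z)
((-1601 - (-1066 + 68)*(P(6, q(-2, 5)) - 441)) - 4375)*(-3224 + 4791) = ((-1601 - (-1066 + 68)*((9 - 4*6) - 441)) - 4375)*(-3224 + 4791) = ((-1601 - (-998)*((9 - 24) - 441)) - 4375)*1567 = ((-1601 - (-998)*(-15 - 441)) - 4375)*1567 = ((-1601 - (-998)*(-456)) - 4375)*1567 = ((-1601 - 1*455088) - 4375)*1567 = ((-1601 - 455088) - 4375)*1567 = (-456689 - 4375)*1567 = -461064*1567 = -722487288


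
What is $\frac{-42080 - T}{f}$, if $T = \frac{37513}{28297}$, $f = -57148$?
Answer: $\frac{1190775273}{1617116956} \approx 0.73636$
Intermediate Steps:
$T = \frac{37513}{28297}$ ($T = 37513 \cdot \frac{1}{28297} = \frac{37513}{28297} \approx 1.3257$)
$\frac{-42080 - T}{f} = \frac{-42080 - \frac{37513}{28297}}{-57148} = \left(-42080 - \frac{37513}{28297}\right) \left(- \frac{1}{57148}\right) = \left(- \frac{1190775273}{28297}\right) \left(- \frac{1}{57148}\right) = \frac{1190775273}{1617116956}$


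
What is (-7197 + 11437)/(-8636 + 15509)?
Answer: 4240/6873 ≈ 0.61691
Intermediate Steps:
(-7197 + 11437)/(-8636 + 15509) = 4240/6873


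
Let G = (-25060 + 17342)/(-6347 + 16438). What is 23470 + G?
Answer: 236828052/10091 ≈ 23469.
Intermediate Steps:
G = -7718/10091 ≈ -0.76484
23470 + G = 23470 - 7718/10091 = 236828052/10091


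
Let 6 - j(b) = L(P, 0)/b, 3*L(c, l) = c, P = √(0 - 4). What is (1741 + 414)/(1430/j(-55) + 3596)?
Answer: 2024646465755/3602397951241 + 254236125*I/3602397951241 ≈ 0.56203 + 7.0574e-5*I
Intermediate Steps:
P = 2*I (P = √(-4) = 2*I ≈ 2.0*I)
L(c, l) = c/3
j(b) = 6 - 2*I/(3*b) (j(b) = 6 - (2*I)/3/b = 6 - 2*I/3/b = 6 - 2*I/(3*b))
(1741 + 414)/(1430/j(-55) + 3596) = (1741 + 414)/(1430/(6 - ⅔*I/(-55)) + 3596) = 2155/(1430/(6 - ⅔*I*(-1/55)) + 3596) = 2155/(1430/(6 + 2*I/165) + 3596) = 2155/(1430*(27225*(6 - 2*I/165)/980104) + 3596) = 2155/(19465875*(6 - 2*I/165)/490052 + 3596) = 2155/(3596 + 19465875*(6 - 2*I/165)/490052)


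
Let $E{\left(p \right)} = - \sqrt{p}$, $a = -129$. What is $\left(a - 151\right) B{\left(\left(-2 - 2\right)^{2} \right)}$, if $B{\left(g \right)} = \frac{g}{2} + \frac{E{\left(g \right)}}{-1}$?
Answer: $-3360$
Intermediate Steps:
$B{\left(g \right)} = \sqrt{g} + \frac{g}{2}$ ($B{\left(g \right)} = \frac{g}{2} + \frac{\left(-1\right) \sqrt{g}}{-1} = g \frac{1}{2} + - \sqrt{g} \left(-1\right) = \frac{g}{2} + \sqrt{g} = \sqrt{g} + \frac{g}{2}$)
$\left(a - 151\right) B{\left(\left(-2 - 2\right)^{2} \right)} = \left(-129 - 151\right) \left(\sqrt{\left(-2 - 2\right)^{2}} + \frac{\left(-2 - 2\right)^{2}}{2}\right) = - 280 \left(\sqrt{\left(-4\right)^{2}} + \frac{\left(-4\right)^{2}}{2}\right) = - 280 \left(\sqrt{16} + \frac{1}{2} \cdot 16\right) = - 280 \left(4 + 8\right) = \left(-280\right) 12 = -3360$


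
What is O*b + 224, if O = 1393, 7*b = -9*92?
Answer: -164548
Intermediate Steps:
b = -828/7 (b = (-9*92)/7 = (1/7)*(-828) = -828/7 ≈ -118.29)
O*b + 224 = 1393*(-828/7) + 224 = -164772 + 224 = -164548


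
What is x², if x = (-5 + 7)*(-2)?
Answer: 16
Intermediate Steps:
x = -4 (x = 2*(-2) = -4)
x² = (-4)² = 16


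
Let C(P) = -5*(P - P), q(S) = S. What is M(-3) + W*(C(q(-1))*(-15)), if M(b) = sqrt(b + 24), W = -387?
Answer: sqrt(21) ≈ 4.5826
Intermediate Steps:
C(P) = 0 (C(P) = -5*0 = 0)
M(b) = sqrt(24 + b)
M(-3) + W*(C(q(-1))*(-15)) = sqrt(24 - 3) - 0*(-15) = sqrt(21) - 387*0 = sqrt(21) + 0 = sqrt(21)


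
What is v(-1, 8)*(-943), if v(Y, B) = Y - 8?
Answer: 8487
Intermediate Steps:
v(Y, B) = -8 + Y
v(-1, 8)*(-943) = (-8 - 1)*(-943) = -9*(-943) = 8487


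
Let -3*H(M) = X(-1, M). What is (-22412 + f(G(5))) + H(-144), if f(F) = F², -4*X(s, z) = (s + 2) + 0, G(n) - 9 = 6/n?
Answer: -6692363/300 ≈ -22308.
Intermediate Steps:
G(n) = 9 + 6/n
X(s, z) = -½ - s/4 (X(s, z) = -((s + 2) + 0)/4 = -((2 + s) + 0)/4 = -(2 + s)/4 = -½ - s/4)
H(M) = 1/12 (H(M) = -(-½ - ¼*(-1))/3 = -(-½ + ¼)/3 = -⅓*(-¼) = 1/12)
(-22412 + f(G(5))) + H(-144) = (-22412 + (9 + 6/5)²) + 1/12 = (-22412 + (51/5)²) + 1/12 = (-22412 + 2601/25) + 1/12 = -557699/25 + 1/12 = -6692363/300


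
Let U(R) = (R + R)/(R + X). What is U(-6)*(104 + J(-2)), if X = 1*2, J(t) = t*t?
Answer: 324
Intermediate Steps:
J(t) = t**2
X = 2
U(R) = 2*R/(2 + R) (U(R) = (R + R)/(R + 2) = (2*R)/(2 + R) = 2*R/(2 + R))
U(-6)*(104 + J(-2)) = (2*(-6)/(2 - 6))*(104 + (-2)**2) = (2*(-6)/(-4))*(104 + 4) = (2*(-6)*(-1/4))*108 = 3*108 = 324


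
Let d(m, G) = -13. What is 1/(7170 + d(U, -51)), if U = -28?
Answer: 1/7157 ≈ 0.00013972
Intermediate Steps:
1/(7170 + d(U, -51)) = 1/(7170 - 13) = 1/7157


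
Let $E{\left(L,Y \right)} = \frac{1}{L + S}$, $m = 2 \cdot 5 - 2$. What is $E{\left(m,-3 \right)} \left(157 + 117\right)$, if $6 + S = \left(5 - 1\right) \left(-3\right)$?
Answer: $- \frac{137}{5} \approx -27.4$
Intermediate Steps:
$m = 8$ ($m = 10 - 2 = 8$)
$S = -18$ ($S = -6 + \left(5 - 1\right) \left(-3\right) = -6 + 4 \left(-3\right) = -6 - 12 = -18$)
$E{\left(L,Y \right)} = \frac{1}{-18 + L}$ ($E{\left(L,Y \right)} = \frac{1}{L - 18} = \frac{1}{-18 + L}$)
$E{\left(m,-3 \right)} \left(157 + 117\right) = \frac{157 + 117}{-18 + 8} = \frac{1}{-10} \cdot 274 = \left(- \frac{1}{10}\right) 274 = - \frac{137}{5}$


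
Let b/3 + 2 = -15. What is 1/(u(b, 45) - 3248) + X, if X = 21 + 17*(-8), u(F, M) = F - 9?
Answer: -380421/3308 ≈ -115.00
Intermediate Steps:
b = -51 (b = -6 + 3*(-15) = -6 - 45 = -51)
u(F, M) = -9 + F
X = -115 (X = 21 - 136 = -115)
1/(u(b, 45) - 3248) + X = 1/((-9 - 51) - 3248) - 115 = 1/(-60 - 3248) - 115 = 1/(-3308) - 115 = -1/3308 - 115 = -380421/3308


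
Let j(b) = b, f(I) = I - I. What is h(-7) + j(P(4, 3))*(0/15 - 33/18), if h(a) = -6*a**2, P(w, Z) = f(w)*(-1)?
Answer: -294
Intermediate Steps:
f(I) = 0
P(w, Z) = 0 (P(w, Z) = 0*(-1) = 0)
h(-7) + j(P(4, 3))*(0/15 - 33/18) = -6*(-7)**2 + 0*(0/15 - 33/18) = -6*49 + 0*(0*(1/15) - 33*1/18) = -294 + 0*(0 - 11/6) = -294 + 0*(-11/6) = -294 + 0 = -294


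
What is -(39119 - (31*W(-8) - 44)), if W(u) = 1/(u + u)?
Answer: -626639/16 ≈ -39165.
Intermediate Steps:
W(u) = 1/(2*u)
-(39119 - (31*W(-8) - 44)) = -(39119 - (31*((½)/(-8)) - 44)) = -(39119 - (31*((½)*(-⅛)) - 44)) = -(39119 - (31*(-1/16) - 44)) = -(39119 - (-31/16 - 44)) = -(39119 - 1*(-735/16)) = -(39119 + 735/16) = -1*626639/16 = -626639/16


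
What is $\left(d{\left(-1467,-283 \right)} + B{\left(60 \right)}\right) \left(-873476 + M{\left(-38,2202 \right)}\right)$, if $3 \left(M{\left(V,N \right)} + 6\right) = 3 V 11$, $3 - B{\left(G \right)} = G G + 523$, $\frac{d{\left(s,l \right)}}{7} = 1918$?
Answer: $-8132513400$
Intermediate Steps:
$d{\left(s,l \right)} = 13426$ ($d{\left(s,l \right)} = 7 \cdot 1918 = 13426$)
$B{\left(G \right)} = -520 - G^{2}$ ($B{\left(G \right)} = 3 - \left(G G + 523\right) = 3 - \left(G^{2} + 523\right) = 3 - \left(523 + G^{2}\right) = -520 - G^{2}$)
$M{\left(V,N \right)} = -6 + 11 V$ ($M{\left(V,N \right)} = -6 + \frac{3 V 11}{3} = -6 + \frac{33 V}{3} = -6 + 11 V$)
$\left(d{\left(-1467,-283 \right)} + B{\left(60 \right)}\right) \left(-873476 + M{\left(-38,2202 \right)}\right) = \left(13426 - 4120\right) \left(-873476 + \left(-6 + 11 \left(-38\right)\right)\right) = \left(13426 - 4120\right) \left(-873476 - 424\right) = \left(13426 - 4120\right) \left(-873900\right) = 9306 \left(-873900\right) = -8132513400$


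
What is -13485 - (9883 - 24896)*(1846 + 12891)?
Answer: 221233096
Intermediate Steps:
-13485 - (9883 - 24896)*(1846 + 12891) = -13485 - (-15013)*14737 = -13485 - 1*(-221246581) = -13485 + 221246581 = 221233096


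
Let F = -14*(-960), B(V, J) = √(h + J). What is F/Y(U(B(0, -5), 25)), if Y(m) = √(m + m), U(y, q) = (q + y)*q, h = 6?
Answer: 1344*√13/13 ≈ 372.76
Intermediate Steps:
B(V, J) = √(6 + J)
U(y, q) = q*(q + y)
Y(m) = √2*√m (Y(m) = √(2*m) = √2*√m)
F = 13440
F/Y(U(B(0, -5), 25)) = 13440/((√2*√(25*(25 + √(6 - 5))))) = 13440/((√2*√(25*(25 + √1)))) = 13440/((√2*√(25*(25 + 1)))) = 13440/((√2*√(25*26))) = 13440/((√2*√650)) = 13440/((√2*(5*√26))) = 13440/((10*√13)) = 13440*(√13/130) = 1344*√13/13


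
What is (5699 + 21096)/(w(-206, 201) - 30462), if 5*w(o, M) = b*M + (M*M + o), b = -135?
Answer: -5359/5570 ≈ -0.96212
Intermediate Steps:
w(o, M) = -27*M + o/5 + M²/5 (w(o, M) = (-135*M + (M*M + o))/5 = (-135*M + (M² + o))/5 = (-135*M + (o + M²))/5 = (o + M² - 135*M)/5 = -27*M + o/5 + M²/5)
(5699 + 21096)/(w(-206, 201) - 30462) = (5699 + 21096)/((-27*201 + (⅕)*(-206) + (⅕)*201²) - 30462) = 26795/((-5427 - 206/5 + (⅕)*40401) - 30462) = 26795/((-5427 - 206/5 + 40401/5) - 30462) = 26795/(2612 - 30462) = 26795/(-27850) = 26795*(-1/27850) = -5359/5570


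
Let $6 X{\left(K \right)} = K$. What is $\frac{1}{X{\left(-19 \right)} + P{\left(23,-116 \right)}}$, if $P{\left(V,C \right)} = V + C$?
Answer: $- \frac{6}{577} \approx -0.010399$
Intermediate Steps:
$P{\left(V,C \right)} = C + V$
$X{\left(K \right)} = \frac{K}{6}$
$\frac{1}{X{\left(-19 \right)} + P{\left(23,-116 \right)}} = \frac{1}{\frac{1}{6} \left(-19\right) + \left(-116 + 23\right)} = \frac{1}{- \frac{19}{6} - 93} = \frac{1}{- \frac{577}{6}} = - \frac{6}{577}$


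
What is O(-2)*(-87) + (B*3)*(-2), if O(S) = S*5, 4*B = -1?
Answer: 1743/2 ≈ 871.50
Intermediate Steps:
B = -¼ (B = (¼)*(-1) = -¼ ≈ -0.25000)
O(S) = 5*S
O(-2)*(-87) + (B*3)*(-2) = (5*(-2))*(-87) - ¼*3*(-2) = -10*(-87) - ¾*(-2) = 870 + 3/2 = 1743/2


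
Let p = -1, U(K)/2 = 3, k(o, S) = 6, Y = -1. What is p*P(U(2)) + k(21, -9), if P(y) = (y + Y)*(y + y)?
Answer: -54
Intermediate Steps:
U(K) = 6 (U(K) = 2*3 = 6)
P(y) = 2*y*(-1 + y) (P(y) = (y - 1)*(y + y) = (-1 + y)*(2*y) = 2*y*(-1 + y))
p*P(U(2)) + k(21, -9) = -2*6*(-1 + 6) + 6 = -2*6*5 + 6 = -1*60 + 6 = -60 + 6 = -54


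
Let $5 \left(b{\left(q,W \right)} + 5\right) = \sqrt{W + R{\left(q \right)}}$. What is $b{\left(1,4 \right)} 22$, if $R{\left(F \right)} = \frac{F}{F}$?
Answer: $-110 + \frac{22 \sqrt{5}}{5} \approx -100.16$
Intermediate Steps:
$R{\left(F \right)} = 1$
$b{\left(q,W \right)} = -5 + \frac{\sqrt{1 + W}}{5}$ ($b{\left(q,W \right)} = -5 + \frac{\sqrt{W + 1}}{5} = -5 + \frac{\sqrt{1 + W}}{5}$)
$b{\left(1,4 \right)} 22 = \left(-5 + \frac{\sqrt{1 + 4}}{5}\right) 22 = \left(-5 + \frac{\sqrt{5}}{5}\right) 22 = -110 + \frac{22 \sqrt{5}}{5}$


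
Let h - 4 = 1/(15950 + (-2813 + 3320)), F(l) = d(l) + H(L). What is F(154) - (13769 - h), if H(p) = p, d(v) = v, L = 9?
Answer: -223848113/16457 ≈ -13602.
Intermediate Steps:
F(l) = 9 + l (F(l) = l + 9 = 9 + l)
h = 65829/16457 (h = 4 + 1/(15950 + (-2813 + 3320)) = 4 + 1/(15950 + 507) = 4 + 1/16457 = 65829/16457 ≈ 4.0001)
F(154) - (13769 - h) = (9 + 154) - (13769 - 1*65829/16457) = 163 - (13769 - 65829/16457) = 163 - 1*226530604/16457 = 163 - 226530604/16457 = -223848113/16457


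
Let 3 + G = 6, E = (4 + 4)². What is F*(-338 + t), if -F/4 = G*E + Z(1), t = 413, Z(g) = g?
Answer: -57900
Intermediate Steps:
E = 64 (E = 8² = 64)
G = 3 (G = -3 + 6 = 3)
F = -772 (F = -4*(3*64 + 1) = -4*(192 + 1) = -4*193 = -772)
F*(-338 + t) = -772*(-338 + 413) = -772*75 = -57900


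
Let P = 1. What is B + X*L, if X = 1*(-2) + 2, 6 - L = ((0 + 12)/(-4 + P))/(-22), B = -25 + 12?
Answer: -13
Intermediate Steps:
B = -13
L = 64/11 (L = 6 - (0 + 12)/(-4 + 1)/(-22) = 6 - 12/(-3)*(-1)/22 = 6 - 12*(-⅓)*(-1)/22 = 6 - (-4)*(-1)/22 = 6 - 1*2/11 = 6 - 2/11 = 64/11 ≈ 5.8182)
X = 0 (X = -2 + 2 = 0)
B + X*L = -13 + 0*(64/11) = -13 + 0 = -13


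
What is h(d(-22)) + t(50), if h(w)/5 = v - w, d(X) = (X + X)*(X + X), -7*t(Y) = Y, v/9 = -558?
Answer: -243580/7 ≈ -34797.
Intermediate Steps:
v = -5022 (v = 9*(-558) = -5022)
t(Y) = -Y/7
d(X) = 4*X² (d(X) = (2*X)*(2*X) = 4*X²)
h(w) = -25110 - 5*w (h(w) = 5*(-5022 - w) = -25110 - 5*w)
h(d(-22)) + t(50) = (-25110 - 20*(-22)²) - ⅐*50 = (-25110 - 20*484) - 50/7 = (-25110 - 5*1936) - 50/7 = (-25110 - 9680) - 50/7 = -34790 - 50/7 = -243580/7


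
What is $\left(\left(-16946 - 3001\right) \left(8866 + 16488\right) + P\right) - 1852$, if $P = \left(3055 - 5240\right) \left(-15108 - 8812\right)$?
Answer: $-453472890$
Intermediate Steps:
$P = 52265200$ ($P = \left(-2185\right) \left(-23920\right) = 52265200$)
$\left(\left(-16946 - 3001\right) \left(8866 + 16488\right) + P\right) - 1852 = \left(\left(-16946 - 3001\right) \left(8866 + 16488\right) + 52265200\right) - 1852 = \left(\left(-19947\right) 25354 + 52265200\right) - 1852 = \left(-505736238 + 52265200\right) - 1852 = -453471038 - 1852 = -453472890$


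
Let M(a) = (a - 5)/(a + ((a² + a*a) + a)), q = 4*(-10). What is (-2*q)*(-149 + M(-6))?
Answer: -35804/3 ≈ -11935.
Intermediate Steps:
q = -40
M(a) = (-5 + a)/(2*a + 2*a²) (M(a) = (-5 + a)/(a + ((a² + a²) + a)) = (-5 + a)/(a + (2*a² + a)) = (-5 + a)/(a + (a + 2*a²)) = (-5 + a)/(2*a + 2*a²))
(-2*q)*(-149 + M(-6)) = (-2*(-40))*(-149 + (½)*(-5 - 6)/(-6*(1 - 6))) = 80*(-149 + (½)*(-⅙)*(-11)/(-5)) = 80*(-149 + (½)*(-⅙)*(-⅕)*(-11)) = 80*(-149 - 11/60) = 80*(-8951/60) = -35804/3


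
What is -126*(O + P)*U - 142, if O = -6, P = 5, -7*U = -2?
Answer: -106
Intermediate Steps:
U = 2/7 (U = -1/7*(-2) = 2/7 ≈ 0.28571)
-126*(O + P)*U - 142 = -126*(-6 + 5)*2/7 - 142 = -(-126)*2/7 - 142 = -126*(-2/7) - 142 = 36 - 142 = -106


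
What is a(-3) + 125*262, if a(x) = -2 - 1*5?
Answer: 32743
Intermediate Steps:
a(x) = -7 (a(x) = -2 - 5 = -7)
a(-3) + 125*262 = -7 + 125*262 = -7 + 32750 = 32743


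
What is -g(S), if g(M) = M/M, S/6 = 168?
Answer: -1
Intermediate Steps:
S = 1008 (S = 6*168 = 1008)
g(M) = 1
-g(S) = -1*1 = -1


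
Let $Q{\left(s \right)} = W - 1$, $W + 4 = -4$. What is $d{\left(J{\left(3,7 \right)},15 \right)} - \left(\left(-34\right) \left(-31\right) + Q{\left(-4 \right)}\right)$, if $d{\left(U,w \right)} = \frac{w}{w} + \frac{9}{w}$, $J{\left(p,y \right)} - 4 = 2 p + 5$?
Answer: $- \frac{5217}{5} \approx -1043.4$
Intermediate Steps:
$W = -8$ ($W = -4 - 4 = -8$)
$Q{\left(s \right)} = -9$ ($Q{\left(s \right)} = -8 - 1 = -9$)
$J{\left(p,y \right)} = 9 + 2 p$ ($J{\left(p,y \right)} = 4 + \left(2 p + 5\right) = 4 + \left(5 + 2 p\right) = 9 + 2 p$)
$d{\left(U,w \right)} = 1 + \frac{9}{w}$
$d{\left(J{\left(3,7 \right)},15 \right)} - \left(\left(-34\right) \left(-31\right) + Q{\left(-4 \right)}\right) = \frac{9 + 15}{15} - \left(\left(-34\right) \left(-31\right) - 9\right) = \frac{1}{15} \cdot 24 - \left(1054 - 9\right) = \frac{8}{5} - 1045 = - \frac{5217}{5}$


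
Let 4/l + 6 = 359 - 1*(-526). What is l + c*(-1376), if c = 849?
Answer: -1026868892/879 ≈ -1.1682e+6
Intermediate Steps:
l = 4/879 (l = 4/(-6 + (359 - 1*(-526))) = 4/(-6 + (359 + 526)) = 4/(-6 + 885) = 4/879 ≈ 0.0045506)
l + c*(-1376) = 4/879 + 849*(-1376) = 4/879 - 1168224 = -1026868892/879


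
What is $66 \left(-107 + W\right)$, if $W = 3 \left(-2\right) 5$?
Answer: $-9042$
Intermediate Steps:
$W = -30$ ($W = \left(-6\right) 5 = -30$)
$66 \left(-107 + W\right) = 66 \left(-107 - 30\right) = 66 \left(-137\right) = -9042$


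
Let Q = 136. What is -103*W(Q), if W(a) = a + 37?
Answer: -17819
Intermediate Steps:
W(a) = 37 + a
-103*W(Q) = -103*(37 + 136) = -103*173 = -17819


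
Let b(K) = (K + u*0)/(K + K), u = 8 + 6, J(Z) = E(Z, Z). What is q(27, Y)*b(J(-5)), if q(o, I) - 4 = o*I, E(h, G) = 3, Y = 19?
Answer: 517/2 ≈ 258.50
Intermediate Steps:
J(Z) = 3
u = 14
q(o, I) = 4 + I*o (q(o, I) = 4 + o*I = 4 + I*o)
b(K) = ½ (b(K) = (K + 14*0)/(K + K) = (K + 0)/((2*K)) = K*(1/(2*K)) = ½)
q(27, Y)*b(J(-5)) = (4 + 19*27)*(½) = (4 + 513)*(½) = 517*(½) = 517/2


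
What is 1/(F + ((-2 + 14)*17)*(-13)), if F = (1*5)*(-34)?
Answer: -1/2822 ≈ -0.00035436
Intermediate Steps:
F = -170 (F = 5*(-34) = -170)
1/(F + ((-2 + 14)*17)*(-13)) = 1/(-170 + ((-2 + 14)*17)*(-13)) = 1/(-170 + (12*17)*(-13)) = 1/(-170 + 204*(-13)) = 1/(-170 - 2652) = 1/(-2822) = -1/2822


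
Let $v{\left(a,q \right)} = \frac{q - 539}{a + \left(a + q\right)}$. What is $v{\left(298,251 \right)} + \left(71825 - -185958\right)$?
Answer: $\frac{218341913}{847} \approx 2.5778 \cdot 10^{5}$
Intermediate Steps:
$v{\left(a,q \right)} = \frac{-539 + q}{q + 2 a}$
$v{\left(298,251 \right)} + \left(71825 - -185958\right) = \frac{-539 + 251}{251 + 2 \cdot 298} + \left(71825 - -185958\right) = \frac{1}{251 + 596} \left(-288\right) + \left(71825 + 185958\right) = \frac{1}{847} \left(-288\right) + 257783 = - \frac{288}{847} + 257783 = \frac{218341913}{847}$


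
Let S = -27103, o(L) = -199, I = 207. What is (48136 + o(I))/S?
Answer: -47937/27103 ≈ -1.7687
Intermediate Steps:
(48136 + o(I))/S = (48136 - 199)/(-27103) = 47937*(-1/27103) = -47937/27103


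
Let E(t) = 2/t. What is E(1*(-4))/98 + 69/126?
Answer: 319/588 ≈ 0.54252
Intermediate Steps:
E(1*(-4))/98 + 69/126 = (2/((1*(-4))))/98 + 69/126 = (2/(-4))*(1/98) + 69*(1/126) = (2*(-1/4))*(1/98) + 23/42 = -1/2*1/98 + 23/42 = -1/196 + 23/42 = 319/588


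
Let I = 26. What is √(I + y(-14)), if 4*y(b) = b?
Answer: 3*√10/2 ≈ 4.7434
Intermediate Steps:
y(b) = b/4
√(I + y(-14)) = √(26 + (¼)*(-14)) = √(26 - 7/2) = √(45/2) = 3*√10/2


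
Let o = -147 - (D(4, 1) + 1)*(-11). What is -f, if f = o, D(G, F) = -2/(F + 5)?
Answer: 419/3 ≈ 139.67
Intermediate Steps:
D(G, F) = -2/(5 + F)
o = -419/3 (o = -147 - (-2/(5 + 1) + 1)*(-11) = -147 - (-2/6 + 1)*(-11) = -147 - (-2*⅙ + 1)*(-11) = -147 - (-⅓ + 1)*(-11) = -147 - 2*(-11)/3 = -147 - 1*(-22/3) = -147 + 22/3 = -419/3 ≈ -139.67)
f = -419/3 ≈ -139.67
-f = -1*(-419/3) = 419/3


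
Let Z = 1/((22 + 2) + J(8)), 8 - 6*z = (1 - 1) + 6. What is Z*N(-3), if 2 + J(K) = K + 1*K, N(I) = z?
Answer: 1/114 ≈ 0.0087719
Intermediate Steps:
z = ⅓ (z = 4/3 - ((1 - 1) + 6)/6 = 4/3 - (0 + 6)/6 = 4/3 - ⅙*6 = 4/3 - 1 = ⅓ ≈ 0.33333)
N(I) = ⅓
J(K) = -2 + 2*K (J(K) = -2 + (K + 1*K) = -2 + (K + K) = -2 + 2*K)
Z = 1/38 (Z = 1/((22 + 2) + (-2 + 2*8)) = 1/(24 + (-2 + 16)) = 1/(24 + 14) = 1/38 ≈ 0.026316)
Z*N(-3) = (1/38)*(⅓) = 1/114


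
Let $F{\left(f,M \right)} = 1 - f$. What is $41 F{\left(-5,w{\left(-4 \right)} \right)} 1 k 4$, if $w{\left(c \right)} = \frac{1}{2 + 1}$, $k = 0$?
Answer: $0$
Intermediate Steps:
$w{\left(c \right)} = \frac{1}{3}$
$41 F{\left(-5,w{\left(-4 \right)} \right)} 1 k 4 = 41 \left(1 - -5\right) 1 \cdot 0 \cdot 4 = 41 \left(1 + 5\right) 0 \cdot 4 = 41 \cdot 6 \cdot 0 = 246 \cdot 0 = 0$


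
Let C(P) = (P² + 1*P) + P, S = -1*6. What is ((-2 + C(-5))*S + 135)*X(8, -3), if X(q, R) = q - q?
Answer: 0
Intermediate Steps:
X(q, R) = 0
S = -6
C(P) = P² + 2*P (C(P) = (P² + P) + P = (P + P²) + P = P² + 2*P)
((-2 + C(-5))*S + 135)*X(8, -3) = ((-2 - 5*(2 - 5))*(-6) + 135)*0 = ((-2 - 5*(-3))*(-6) + 135)*0 = ((-2 + 15)*(-6) + 135)*0 = (13*(-6) + 135)*0 = (-78 + 135)*0 = 57*0 = 0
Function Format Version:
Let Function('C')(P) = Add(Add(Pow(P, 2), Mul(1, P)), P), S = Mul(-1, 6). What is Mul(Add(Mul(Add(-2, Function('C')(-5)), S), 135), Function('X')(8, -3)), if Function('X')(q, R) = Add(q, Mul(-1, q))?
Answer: 0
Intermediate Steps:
Function('X')(q, R) = 0
S = -6
Function('C')(P) = Add(Pow(P, 2), Mul(2, P)) (Function('C')(P) = Add(Add(Pow(P, 2), P), P) = Add(Add(P, Pow(P, 2)), P) = Add(Pow(P, 2), Mul(2, P)))
Mul(Add(Mul(Add(-2, Function('C')(-5)), S), 135), Function('X')(8, -3)) = Mul(Add(Mul(Add(-2, Mul(-5, Add(2, -5))), -6), 135), 0) = Mul(Add(Mul(Add(-2, Mul(-5, -3)), -6), 135), 0) = Mul(Add(Mul(Add(-2, 15), -6), 135), 0) = Mul(Add(Mul(13, -6), 135), 0) = Mul(Add(-78, 135), 0) = Mul(57, 0) = 0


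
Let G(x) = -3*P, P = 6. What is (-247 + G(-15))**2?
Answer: 70225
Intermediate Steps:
G(x) = -18 (G(x) = -3*6 = -18)
(-247 + G(-15))**2 = (-247 - 18)**2 = (-265)**2 = 70225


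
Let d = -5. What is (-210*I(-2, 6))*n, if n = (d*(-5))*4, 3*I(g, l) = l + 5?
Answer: -77000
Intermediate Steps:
I(g, l) = 5/3 + l/3 (I(g, l) = (l + 5)/3 = (5 + l)/3 = 5/3 + l/3)
n = 100 (n = -5*(-5)*4 = 25*4 = 100)
(-210*I(-2, 6))*n = -210*(5/3 + (⅓)*6)*100 = -210*(5/3 + 2)*100 = -210*11/3*100 = -770*100 = -77000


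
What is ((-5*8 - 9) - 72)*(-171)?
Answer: 20691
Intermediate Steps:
((-5*8 - 9) - 72)*(-171) = ((-40 - 9) - 72)*(-171) = (-49 - 72)*(-171) = -121*(-171) = 20691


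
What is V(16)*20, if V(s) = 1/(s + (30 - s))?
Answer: 2/3 ≈ 0.66667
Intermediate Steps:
V(s) = 1/30
V(16)*20 = (1/30)*20 = 2/3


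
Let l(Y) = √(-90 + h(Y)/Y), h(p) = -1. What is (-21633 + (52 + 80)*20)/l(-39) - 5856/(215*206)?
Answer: -2928/22145 + 18993*I*√1131/319 ≈ -0.13222 + 2002.3*I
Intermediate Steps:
l(Y) = √(-90 - 1/Y)
(-21633 + (52 + 80)*20)/l(-39) - 5856/(215*206) = (-21633 + (52 + 80)*20)/(√(-90 - 1/(-39))) - 5856/(215*206) = (-21633 + 132*20)/(√(-90 - 1*(-1/39))) - 5856/44290 = (-21633 + 2640)/(√(-90 + 1/39)) - 5856*1/44290 = -18993*(-I*√1131/319) - 2928/22145 = -(-18993)*I*√1131/319 - 2928/22145 = 18993*I*√1131/319 - 2928/22145 = -2928/22145 + 18993*I*√1131/319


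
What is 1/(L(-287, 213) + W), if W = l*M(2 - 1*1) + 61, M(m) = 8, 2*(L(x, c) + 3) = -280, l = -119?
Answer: -1/1034 ≈ -0.00096712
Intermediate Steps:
L(x, c) = -143 (L(x, c) = -3 + (½)*(-280) = -3 - 140 = -143)
W = -891 (W = -119*8 + 61 = -952 + 61 = -891)
1/(L(-287, 213) + W) = 1/(-143 - 891) = 1/(-1034) = -1/1034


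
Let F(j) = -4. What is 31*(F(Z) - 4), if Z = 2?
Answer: -248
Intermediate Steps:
31*(F(Z) - 4) = 31*(-4 - 4) = 31*(-8) = -248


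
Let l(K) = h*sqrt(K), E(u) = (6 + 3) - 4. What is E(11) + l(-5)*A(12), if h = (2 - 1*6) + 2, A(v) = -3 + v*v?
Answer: 5 - 282*I*sqrt(5) ≈ 5.0 - 630.57*I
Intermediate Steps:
E(u) = 5 (E(u) = 9 - 4 = 5)
A(v) = -3 + v**2
h = -2 (h = (2 - 6) + 2 = -4 + 2 = -2)
l(K) = -2*sqrt(K)
E(11) + l(-5)*A(12) = 5 + (-2*I*sqrt(5))*(-3 + 12**2) = 5 + (-2*I*sqrt(5))*(-3 + 144) = 5 - 2*I*sqrt(5)*141 = 5 - 282*I*sqrt(5)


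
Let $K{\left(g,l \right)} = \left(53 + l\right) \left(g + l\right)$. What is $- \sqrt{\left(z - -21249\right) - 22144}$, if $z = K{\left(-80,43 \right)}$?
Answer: $- i \sqrt{4447} \approx - 66.686 i$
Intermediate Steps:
$z = -3552$ ($z = 43^{2} + 53 \left(-80\right) + 53 \cdot 43 - 3440 = 1849 - 4240 + 2279 - 3440 = -3552$)
$- \sqrt{\left(z - -21249\right) - 22144} = - \sqrt{\left(-3552 - -21249\right) - 22144} = - \sqrt{\left(-3552 + 21249\right) - 22144} = - \sqrt{17697 - 22144} = - \sqrt{-4447} = - i \sqrt{4447}$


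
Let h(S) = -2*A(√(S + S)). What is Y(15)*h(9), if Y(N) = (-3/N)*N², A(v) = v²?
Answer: 1620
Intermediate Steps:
h(S) = -4*S
Y(N) = -3*N
Y(15)*h(9) = (-3*15)*(-4*9) = -45*(-36) = 1620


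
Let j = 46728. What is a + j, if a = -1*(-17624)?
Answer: 64352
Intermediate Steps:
a = 17624
a + j = 17624 + 46728 = 64352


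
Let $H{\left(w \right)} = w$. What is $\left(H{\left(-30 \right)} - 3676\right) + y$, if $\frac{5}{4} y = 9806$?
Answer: $\frac{20694}{5} \approx 4138.8$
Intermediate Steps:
$y = \frac{39224}{5}$ ($y = \frac{4}{5} \cdot 9806 = \frac{39224}{5} \approx 7844.8$)
$\left(H{\left(-30 \right)} - 3676\right) + y = \left(-30 - 3676\right) + \frac{39224}{5} = -3706 + \frac{39224}{5} = \frac{20694}{5}$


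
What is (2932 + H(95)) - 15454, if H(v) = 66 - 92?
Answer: -12548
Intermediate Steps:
H(v) = -26
(2932 + H(95)) - 15454 = (2932 - 26) - 15454 = 2906 - 15454 = -12548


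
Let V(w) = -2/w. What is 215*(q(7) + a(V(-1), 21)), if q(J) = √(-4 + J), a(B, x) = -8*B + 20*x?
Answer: 86860 + 215*√3 ≈ 87232.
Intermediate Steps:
215*(q(7) + a(V(-1), 21)) = 215*(√(-4 + 7) + (-(-16)/(-1) + 20*21)) = 215*(√3 + (-(-16)*(-1) + 420)) = 215*(√3 + (-8*2 + 420)) = 215*(√3 + (-16 + 420)) = 215*(√3 + 404) = 215*(404 + √3) = 86860 + 215*√3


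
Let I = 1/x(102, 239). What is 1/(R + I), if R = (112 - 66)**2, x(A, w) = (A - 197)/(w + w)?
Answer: 95/200542 ≈ 0.00047372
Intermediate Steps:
x(A, w) = (-197 + A)/(2*w) (x(A, w) = (-197 + A)/((2*w)) = (-197 + A)*(1/(2*w)) = (-197 + A)/(2*w))
R = 2116 (R = 46**2 = 2116)
I = -478/95 (I = 1/((1/2)*(-197 + 102)/239) = 1/((1/2)*(1/239)*(-95)) = 1/(-95/478) = -478/95 ≈ -5.0316)
1/(R + I) = 1/(2116 - 478/95) = 1/(200542/95) = 95/200542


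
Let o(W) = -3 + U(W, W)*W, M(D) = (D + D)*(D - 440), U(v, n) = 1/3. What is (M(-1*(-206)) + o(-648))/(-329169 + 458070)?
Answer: -32209/42967 ≈ -0.74962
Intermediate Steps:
U(v, n) = 1/3
M(D) = 2*D*(-440 + D) (M(D) = (2*D)*(-440 + D) = 2*D*(-440 + D))
o(W) = -3 + W/3
(M(-1*(-206)) + o(-648))/(-329169 + 458070) = (2*(-1*(-206))*(-440 - 1*(-206)) + (-3 + (1/3)*(-648)))/(-329169 + 458070) = (2*206*(-440 + 206) + (-3 - 216))/128901 = (2*206*(-234) - 219)*(1/128901) = (-96408 - 219)*(1/128901) = -96627*1/128901 = -32209/42967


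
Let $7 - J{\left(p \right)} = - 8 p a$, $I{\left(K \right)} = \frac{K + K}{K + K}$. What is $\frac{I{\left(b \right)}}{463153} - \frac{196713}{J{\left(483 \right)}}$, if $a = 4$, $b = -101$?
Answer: $- \frac{91108200626}{7161734839} \approx -12.722$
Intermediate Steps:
$I{\left(K \right)} = 1$ ($I{\left(K \right)} = \frac{2 K}{2 K} = 2 K \frac{1}{2 K} = 1$)
$J{\left(p \right)} = 7 + 32 p$ ($J{\left(p \right)} = 7 - - 8 p 4 = 7 - - 32 p = 7 + 32 p$)
$\frac{I{\left(b \right)}}{463153} - \frac{196713}{J{\left(483 \right)}} = 1 \cdot \frac{1}{463153} - \frac{196713}{7 + 32 \cdot 483} = 1 \cdot \frac{1}{463153} - \frac{196713}{7 + 15456} = \frac{1}{463153} - \frac{196713}{15463} = - \frac{91108200626}{7161734839}$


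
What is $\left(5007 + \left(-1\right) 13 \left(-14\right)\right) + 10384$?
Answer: $15573$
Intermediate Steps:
$\left(5007 + \left(-1\right) 13 \left(-14\right)\right) + 10384 = \left(5007 - -182\right) + 10384 = \left(5007 + 182\right) + 10384 = 5189 + 10384 = 15573$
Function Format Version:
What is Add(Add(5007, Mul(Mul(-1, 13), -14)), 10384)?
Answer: 15573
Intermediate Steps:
Add(Add(5007, Mul(Mul(-1, 13), -14)), 10384) = Add(Add(5007, Mul(-13, -14)), 10384) = Add(Add(5007, 182), 10384) = Add(5189, 10384) = 15573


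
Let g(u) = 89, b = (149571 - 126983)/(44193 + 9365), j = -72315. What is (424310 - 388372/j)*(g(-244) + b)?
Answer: 14695509997086350/387304677 ≈ 3.7943e+7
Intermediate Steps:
b = 11294/26779 (b = 22588/53558 = 22588*(1/53558) = 11294/26779 ≈ 0.42175)
(424310 - 388372/j)*(g(-244) + b) = (424310 - 388372/(-72315))*(89 + 11294/26779) = (424310 - 388372*(-1/72315))*(2394625/26779) = (424310 + 388372/72315)*(2394625/26779) = (30684366022/72315)*(2394625/26779) = 14695509997086350/387304677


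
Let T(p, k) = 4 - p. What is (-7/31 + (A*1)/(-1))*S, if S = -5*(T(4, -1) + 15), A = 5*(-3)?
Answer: -34350/31 ≈ -1108.1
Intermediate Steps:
A = -15
S = -75 (S = -5*((4 - 1*4) + 15) = -5*((4 - 4) + 15) = -5*(0 + 15) = -5*15 = -75)
(-7/31 + (A*1)/(-1))*S = (-7/31 - 15*1/(-1))*(-75) = (-7*1/31 - 15*(-1))*(-75) = (-7/31 + 15)*(-75) = (458/31)*(-75) = -34350/31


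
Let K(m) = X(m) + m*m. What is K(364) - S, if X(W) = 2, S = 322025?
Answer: -189527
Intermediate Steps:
K(m) = 2 + m**2 (K(m) = 2 + m*m = 2 + m**2)
K(364) - S = (2 + 364**2) - 1*322025 = (2 + 132496) - 322025 = 132498 - 322025 = -189527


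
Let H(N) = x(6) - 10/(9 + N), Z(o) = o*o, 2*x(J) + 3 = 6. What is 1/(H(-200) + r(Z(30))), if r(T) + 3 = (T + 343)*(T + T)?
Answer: 382/854686247 ≈ 4.4695e-7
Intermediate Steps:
x(J) = 3/2 (x(J) = -3/2 + (½)*6 = -3/2 + 3 = 3/2)
Z(o) = o²
r(T) = -3 + 2*T*(343 + T) (r(T) = -3 + (T + 343)*(T + T) = -3 + (343 + T)*(2*T) = -3 + 2*T*(343 + T))
H(N) = 3/2 - 10/(9 + N)
1/(H(-200) + r(Z(30))) = 1/((7 + 3*(-200))/(2*(9 - 200)) + (-3 + 2*(30²)² + 686*30²)) = 1/((½)*(7 - 600)/(-191) + (-3 + 2*900² + 686*900)) = 1/((½)*(-1/191)*(-593) + (-3 + 2*810000 + 617400)) = 1/(593/382 + (-3 + 1620000 + 617400)) = 1/(593/382 + 2237397) = 1/(854686247/382) = 382/854686247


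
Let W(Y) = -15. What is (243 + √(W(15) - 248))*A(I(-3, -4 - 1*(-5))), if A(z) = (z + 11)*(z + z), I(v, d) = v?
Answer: -11664 - 48*I*√263 ≈ -11664.0 - 778.43*I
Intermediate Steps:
A(z) = 2*z*(11 + z) (A(z) = (11 + z)*(2*z) = 2*z*(11 + z))
(243 + √(W(15) - 248))*A(I(-3, -4 - 1*(-5))) = (243 + √(-15 - 248))*(2*(-3)*(11 - 3)) = (243 + √(-263))*(2*(-3)*8) = (243 + I*√263)*(-48) = -11664 - 48*I*√263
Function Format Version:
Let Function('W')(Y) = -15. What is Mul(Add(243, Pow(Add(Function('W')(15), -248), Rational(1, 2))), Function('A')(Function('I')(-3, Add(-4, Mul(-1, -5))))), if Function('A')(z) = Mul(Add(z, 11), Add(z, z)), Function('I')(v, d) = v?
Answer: Add(-11664, Mul(-48, I, Pow(263, Rational(1, 2)))) ≈ Add(-11664., Mul(-778.43, I))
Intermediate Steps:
Function('A')(z) = Mul(2, z, Add(11, z)) (Function('A')(z) = Mul(Add(11, z), Mul(2, z)) = Mul(2, z, Add(11, z)))
Mul(Add(243, Pow(Add(Function('W')(15), -248), Rational(1, 2))), Function('A')(Function('I')(-3, Add(-4, Mul(-1, -5))))) = Mul(Add(243, Pow(Add(-15, -248), Rational(1, 2))), Mul(2, -3, Add(11, -3))) = Mul(Add(243, Pow(-263, Rational(1, 2))), Mul(2, -3, 8)) = Mul(Add(243, Mul(I, Pow(263, Rational(1, 2)))), -48) = Add(-11664, Mul(-48, I, Pow(263, Rational(1, 2))))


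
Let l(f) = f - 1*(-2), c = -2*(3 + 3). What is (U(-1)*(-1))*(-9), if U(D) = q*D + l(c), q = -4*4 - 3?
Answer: 81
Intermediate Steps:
c = -12 (c = -2*6 = -12)
l(f) = 2 + f (l(f) = f + 2 = 2 + f)
q = -19 (q = -16 - 3 = -19)
U(D) = -10 - 19*D (U(D) = -19*D + (2 - 12) = -19*D - 10 = -10 - 19*D)
(U(-1)*(-1))*(-9) = ((-10 - 19*(-1))*(-1))*(-9) = ((-10 + 19)*(-1))*(-9) = (9*(-1))*(-9) = -9*(-9) = 81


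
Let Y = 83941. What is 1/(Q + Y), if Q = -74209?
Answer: 1/9732 ≈ 0.00010275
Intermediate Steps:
1/(Q + Y) = 1/(-74209 + 83941) = 1/9732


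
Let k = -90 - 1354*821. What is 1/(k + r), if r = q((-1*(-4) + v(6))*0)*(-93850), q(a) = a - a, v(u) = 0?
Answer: -1/1111724 ≈ -8.9950e-7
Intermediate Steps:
q(a) = 0
k = -1111724 (k = -90 - 1111634 = -1111724)
r = 0 (r = 0*(-93850) = 0)
1/(k + r) = 1/(-1111724 + 0) = 1/(-1111724) = -1/1111724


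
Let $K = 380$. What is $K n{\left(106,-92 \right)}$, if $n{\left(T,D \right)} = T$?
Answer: $40280$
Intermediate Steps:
$K n{\left(106,-92 \right)} = 380 \cdot 106 = 40280$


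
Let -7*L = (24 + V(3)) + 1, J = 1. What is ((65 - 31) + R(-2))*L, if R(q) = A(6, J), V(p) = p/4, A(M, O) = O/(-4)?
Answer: -13905/112 ≈ -124.15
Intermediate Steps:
A(M, O) = -O/4 (A(M, O) = O*(-¼) = -O/4)
V(p) = p/4 (V(p) = p*(¼) = p/4)
R(q) = -¼ (R(q) = -¼*1 = -¼)
L = -103/28 (L = -((24 + (¼)*3) + 1)/7 = -((24 + ¾) + 1)/7 = -(99/4 + 1)/7 = -⅐*103/4 = -103/28 ≈ -3.6786)
((65 - 31) + R(-2))*L = ((65 - 31) - ¼)*(-103/28) = (34 - ¼)*(-103/28) = (135/4)*(-103/28) = -13905/112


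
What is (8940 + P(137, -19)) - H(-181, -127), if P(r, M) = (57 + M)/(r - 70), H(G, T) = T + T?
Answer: 616036/67 ≈ 9194.6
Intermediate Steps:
H(G, T) = 2*T
P(r, M) = (57 + M)/(-70 + r)
(8940 + P(137, -19)) - H(-181, -127) = (8940 + (57 - 19)/(-70 + 137)) - 2*(-127) = (8940 + 38/67) - 1*(-254) = (8940 + (1/67)*38) + 254 = (8940 + 38/67) + 254 = 599018/67 + 254 = 616036/67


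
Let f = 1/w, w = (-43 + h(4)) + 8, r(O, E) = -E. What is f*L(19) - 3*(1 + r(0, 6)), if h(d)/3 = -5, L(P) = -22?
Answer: 386/25 ≈ 15.440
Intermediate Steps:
h(d) = -15 (h(d) = 3*(-5) = -15)
w = -50 (w = (-43 - 15) + 8 = -58 + 8 = -50)
f = -1/50 (f = 1/(-50) = -1/50 ≈ -0.020000)
f*L(19) - 3*(1 + r(0, 6)) = -1/50*(-22) - 3*(1 - 1*6) = 11/25 - 3*(1 - 6) = 11/25 - 3*(-5) = 11/25 + 15 = 386/25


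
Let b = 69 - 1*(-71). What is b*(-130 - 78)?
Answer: -29120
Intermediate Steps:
b = 140 (b = 69 + 71 = 140)
b*(-130 - 78) = 140*(-130 - 78) = 140*(-208) = -29120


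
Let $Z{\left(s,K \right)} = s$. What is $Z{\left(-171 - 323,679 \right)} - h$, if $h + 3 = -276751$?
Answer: $276260$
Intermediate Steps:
$h = -276754$ ($h = -3 - 276751 = -276754$)
$Z{\left(-171 - 323,679 \right)} - h = \left(-171 - 323\right) - -276754 = -494 + 276754 = 276260$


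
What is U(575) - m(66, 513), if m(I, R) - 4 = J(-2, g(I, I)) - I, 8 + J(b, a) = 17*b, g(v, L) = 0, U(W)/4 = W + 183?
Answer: 3136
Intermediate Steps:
U(W) = 732 + 4*W (U(W) = 4*(W + 183) = 4*(183 + W) = 732 + 4*W)
J(b, a) = -8 + 17*b
m(I, R) = -38 - I (m(I, R) = 4 + ((-8 + 17*(-2)) - I) = 4 + ((-8 - 34) - I) = 4 + (-42 - I) = -38 - I)
U(575) - m(66, 513) = (732 + 4*575) - (-38 - 1*66) = (732 + 2300) - (-38 - 66) = 3032 - 1*(-104) = 3032 + 104 = 3136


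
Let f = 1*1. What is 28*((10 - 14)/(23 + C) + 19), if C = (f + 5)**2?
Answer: 31276/59 ≈ 530.10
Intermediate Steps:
f = 1
C = 36 (C = (1 + 5)**2 = 6**2 = 36)
28*((10 - 14)/(23 + C) + 19) = 28*((10 - 14)/(23 + 36) + 19) = 28*(-4/59 + 19) = 28*(1117/59) = 31276/59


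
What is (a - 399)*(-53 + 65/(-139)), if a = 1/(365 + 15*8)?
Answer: 1438196048/67415 ≈ 21333.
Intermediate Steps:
a = 1/485 (a = 1/(365 + 120) = 1/485 ≈ 0.0020619)
(a - 399)*(-53 + 65/(-139)) = (1/485 - 399)*(-53 + 65/(-139)) = -193514*(-53 + 65*(-1/139))/485 = -193514*(-53 - 65/139)/485 = -193514/485*(-7432/139) = 1438196048/67415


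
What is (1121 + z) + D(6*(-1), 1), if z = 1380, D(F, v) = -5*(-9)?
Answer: 2546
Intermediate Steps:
D(F, v) = 45
(1121 + z) + D(6*(-1), 1) = (1121 + 1380) + 45 = 2501 + 45 = 2546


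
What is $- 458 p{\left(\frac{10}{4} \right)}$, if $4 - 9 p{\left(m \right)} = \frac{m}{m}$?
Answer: $- \frac{458}{3} \approx -152.67$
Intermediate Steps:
$p{\left(m \right)} = \frac{1}{3}$ ($p{\left(m \right)} = \frac{4}{9} - \frac{m \frac{1}{m}}{9} = \frac{4}{9} - \frac{1}{9} = \frac{1}{3}$)
$- 458 p{\left(\frac{10}{4} \right)} = \left(-458\right) \frac{1}{3} = - \frac{458}{3}$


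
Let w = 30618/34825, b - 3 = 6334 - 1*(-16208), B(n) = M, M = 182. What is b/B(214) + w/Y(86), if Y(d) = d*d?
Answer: 103693290696/837088525 ≈ 123.87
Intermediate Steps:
Y(d) = d²
B(n) = 182
b = 22545 (b = 3 + (6334 - 1*(-16208)) = 3 + (6334 + 16208) = 3 + 22542 = 22545)
w = 4374/4975 (w = 30618*(1/34825) = 4374/4975 ≈ 0.87920)
b/B(214) + w/Y(86) = 22545/182 + 4374/(4975*(86²)) = 22545*(1/182) + (4374/4975)/7396 = 22545/182 + (4374/4975)*(1/7396) = 22545/182 + 2187/18397550 = 103693290696/837088525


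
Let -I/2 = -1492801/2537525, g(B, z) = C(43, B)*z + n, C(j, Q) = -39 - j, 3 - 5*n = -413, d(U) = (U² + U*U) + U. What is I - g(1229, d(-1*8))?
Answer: 24761109522/2537525 ≈ 9758.0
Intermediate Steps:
d(U) = U + 2*U² (d(U) = (U² + U²) + U = 2*U² + U = U + 2*U²)
n = 416/5 (n = ⅗ - ⅕*(-413) = ⅗ + 413/5 = 416/5 ≈ 83.200)
g(B, z) = 416/5 - 82*z (g(B, z) = (-39 - 1*43)*z + 416/5 = (-39 - 43)*z + 416/5 = -82*z + 416/5 = 416/5 - 82*z)
I = 2985602/2537525 (I = -(-2985602)/2537525 = -2*(-1492801/2537525) = 2985602/2537525 ≈ 1.1766)
I - g(1229, d(-1*8)) = 2985602/2537525 - (416/5 - 82*(-1*8)*(1 + 2*(-1*8))) = 2985602/2537525 - (416/5 - (-656)*(1 + 2*(-8))) = 2985602/2537525 - (416/5 - (-656)*(1 - 16)) = 2985602/2537525 - (416/5 - (-656)*(-15)) = 2985602/2537525 - (416/5 - 82*120) = 2985602/2537525 - (416/5 - 9840) = 2985602/2537525 - 1*(-48784/5) = 2985602/2537525 + 48784/5 = 24761109522/2537525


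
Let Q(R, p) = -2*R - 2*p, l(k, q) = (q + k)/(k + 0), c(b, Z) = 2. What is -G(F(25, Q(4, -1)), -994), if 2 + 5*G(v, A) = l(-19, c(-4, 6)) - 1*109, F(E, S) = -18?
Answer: 2092/95 ≈ 22.021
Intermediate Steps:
l(k, q) = (k + q)/k
G(v, A) = -2092/95 (G(v, A) = -⅖ + ((-19 + 2)/(-19) - 1*109)/5 = -⅖ + (-1/19*(-17) - 109)/5 = -⅖ + (17/19 - 109)/5 = -⅖ + (⅕)*(-2054/19) = -⅖ - 2054/95 = -2092/95)
-G(F(25, Q(4, -1)), -994) = -1*(-2092/95) = 2092/95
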